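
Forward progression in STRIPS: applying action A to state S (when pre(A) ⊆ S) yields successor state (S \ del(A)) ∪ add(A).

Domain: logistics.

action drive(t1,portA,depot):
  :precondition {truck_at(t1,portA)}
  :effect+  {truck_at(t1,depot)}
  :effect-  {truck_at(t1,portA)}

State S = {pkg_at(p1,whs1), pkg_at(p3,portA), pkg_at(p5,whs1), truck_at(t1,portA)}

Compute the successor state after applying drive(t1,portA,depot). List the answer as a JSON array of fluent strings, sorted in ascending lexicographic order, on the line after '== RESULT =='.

Progress:
  pre ⊆ S: {truck_at(t1,portA)} ⊆ S  — applicable
  S \ del = {pkg_at(p1,whs1), pkg_at(p3,portA), pkg_at(p5,whs1)}
  ∪ add   = {pkg_at(p1,whs1), pkg_at(p3,portA), pkg_at(p5,whs1), truck_at(t1,depot)}

== RESULT ==
["pkg_at(p1,whs1)", "pkg_at(p3,portA)", "pkg_at(p5,whs1)", "truck_at(t1,depot)"]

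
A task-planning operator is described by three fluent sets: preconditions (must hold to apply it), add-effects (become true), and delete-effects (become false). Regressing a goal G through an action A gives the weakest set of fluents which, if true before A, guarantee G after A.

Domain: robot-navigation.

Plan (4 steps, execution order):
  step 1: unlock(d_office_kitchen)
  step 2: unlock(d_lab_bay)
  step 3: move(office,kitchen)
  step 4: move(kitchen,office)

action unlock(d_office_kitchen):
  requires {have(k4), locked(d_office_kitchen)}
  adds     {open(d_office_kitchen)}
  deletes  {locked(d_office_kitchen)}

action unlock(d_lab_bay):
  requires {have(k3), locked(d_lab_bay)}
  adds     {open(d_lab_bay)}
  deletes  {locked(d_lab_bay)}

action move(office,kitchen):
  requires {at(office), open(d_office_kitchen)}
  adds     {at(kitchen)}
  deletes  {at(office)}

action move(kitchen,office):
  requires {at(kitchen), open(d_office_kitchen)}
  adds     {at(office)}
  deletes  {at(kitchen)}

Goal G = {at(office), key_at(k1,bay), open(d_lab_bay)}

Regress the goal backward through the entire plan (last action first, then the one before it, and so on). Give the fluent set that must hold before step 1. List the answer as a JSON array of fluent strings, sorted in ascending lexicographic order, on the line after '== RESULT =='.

Work backward from the goal:
  through step 4 (move(kitchen,office)): drop {at(office)}, keep {key_at(k1,bay), open(d_lab_bay)}, require {at(kitchen), open(d_office_kitchen)}
    → {at(kitchen), key_at(k1,bay), open(d_lab_bay), open(d_office_kitchen)}
  through step 3 (move(office,kitchen)): drop {at(kitchen)}, keep {key_at(k1,bay), open(d_lab_bay), open(d_office_kitchen)}, require {at(office), open(d_office_kitchen)}
    → {at(office), key_at(k1,bay), open(d_lab_bay), open(d_office_kitchen)}
  through step 2 (unlock(d_lab_bay)): drop {open(d_lab_bay)}, keep {at(office), key_at(k1,bay), open(d_office_kitchen)}, require {have(k3), locked(d_lab_bay)}
    → {at(office), have(k3), key_at(k1,bay), locked(d_lab_bay), open(d_office_kitchen)}
  through step 1 (unlock(d_office_kitchen)): drop {open(d_office_kitchen)}, keep {at(office), have(k3), key_at(k1,bay), locked(d_lab_bay)}, require {have(k4), locked(d_office_kitchen)}
    → {at(office), have(k3), have(k4), key_at(k1,bay), locked(d_lab_bay), locked(d_office_kitchen)}

== RESULT ==
["at(office)", "have(k3)", "have(k4)", "key_at(k1,bay)", "locked(d_lab_bay)", "locked(d_office_kitchen)"]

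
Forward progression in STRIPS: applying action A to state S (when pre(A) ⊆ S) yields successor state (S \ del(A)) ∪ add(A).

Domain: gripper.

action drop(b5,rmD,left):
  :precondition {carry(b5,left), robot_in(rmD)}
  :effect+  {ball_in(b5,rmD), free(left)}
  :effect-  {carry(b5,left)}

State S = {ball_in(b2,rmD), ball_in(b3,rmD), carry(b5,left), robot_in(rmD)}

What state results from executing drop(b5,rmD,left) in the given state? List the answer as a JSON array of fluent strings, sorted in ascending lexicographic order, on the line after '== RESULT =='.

Progress:
  pre ⊆ S: {carry(b5,left), robot_in(rmD)} ⊆ S  — applicable
  S \ del = {ball_in(b2,rmD), ball_in(b3,rmD), robot_in(rmD)}
  ∪ add   = {ball_in(b2,rmD), ball_in(b3,rmD), ball_in(b5,rmD), free(left), robot_in(rmD)}

== RESULT ==
["ball_in(b2,rmD)", "ball_in(b3,rmD)", "ball_in(b5,rmD)", "free(left)", "robot_in(rmD)"]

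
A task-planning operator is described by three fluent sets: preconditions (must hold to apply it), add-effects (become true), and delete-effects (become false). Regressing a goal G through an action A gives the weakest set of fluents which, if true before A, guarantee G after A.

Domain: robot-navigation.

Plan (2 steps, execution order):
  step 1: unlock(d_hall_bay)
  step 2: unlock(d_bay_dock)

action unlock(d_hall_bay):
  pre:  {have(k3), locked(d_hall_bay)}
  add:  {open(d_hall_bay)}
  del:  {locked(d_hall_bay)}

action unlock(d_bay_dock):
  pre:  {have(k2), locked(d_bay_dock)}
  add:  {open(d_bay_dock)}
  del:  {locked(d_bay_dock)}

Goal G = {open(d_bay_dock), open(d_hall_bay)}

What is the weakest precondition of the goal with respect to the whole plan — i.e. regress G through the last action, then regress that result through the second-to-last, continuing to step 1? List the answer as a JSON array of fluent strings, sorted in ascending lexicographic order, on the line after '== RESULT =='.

Regress step by step:
  through step 2 (unlock(d_bay_dock)): drop {open(d_bay_dock)}, keep {open(d_hall_bay)}, require {have(k2), locked(d_bay_dock)}
    → {have(k2), locked(d_bay_dock), open(d_hall_bay)}
  through step 1 (unlock(d_hall_bay)): drop {open(d_hall_bay)}, keep {have(k2), locked(d_bay_dock)}, require {have(k3), locked(d_hall_bay)}
    → {have(k2), have(k3), locked(d_bay_dock), locked(d_hall_bay)}

== RESULT ==
["have(k2)", "have(k3)", "locked(d_bay_dock)", "locked(d_hall_bay)"]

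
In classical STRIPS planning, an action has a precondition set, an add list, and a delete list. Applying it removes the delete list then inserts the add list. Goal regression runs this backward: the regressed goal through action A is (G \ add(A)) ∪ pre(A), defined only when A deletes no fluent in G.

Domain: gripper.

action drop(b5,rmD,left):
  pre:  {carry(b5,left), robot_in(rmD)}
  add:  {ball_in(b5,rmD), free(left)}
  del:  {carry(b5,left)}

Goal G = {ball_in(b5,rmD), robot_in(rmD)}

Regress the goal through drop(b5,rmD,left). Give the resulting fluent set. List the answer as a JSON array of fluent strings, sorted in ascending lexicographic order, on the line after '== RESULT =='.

Regress:
  G ∩ del = {}  (empty — regression defined)
  G \ add = {ball_in(b5,rmD), robot_in(rmD)} \ {ball_in(b5,rmD), free(left)} = {robot_in(rmD)}
  ∪ pre   = {robot_in(rmD)} ∪ {carry(b5,left), robot_in(rmD)}
          = {carry(b5,left), robot_in(rmD)}

== RESULT ==
["carry(b5,left)", "robot_in(rmD)"]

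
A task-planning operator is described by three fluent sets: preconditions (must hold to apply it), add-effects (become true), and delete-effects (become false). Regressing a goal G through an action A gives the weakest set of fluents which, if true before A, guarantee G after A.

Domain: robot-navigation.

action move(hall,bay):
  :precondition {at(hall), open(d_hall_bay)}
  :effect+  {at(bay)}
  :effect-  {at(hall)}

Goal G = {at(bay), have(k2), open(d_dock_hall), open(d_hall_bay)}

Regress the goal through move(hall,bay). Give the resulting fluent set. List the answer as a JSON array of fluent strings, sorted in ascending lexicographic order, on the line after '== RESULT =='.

Compute (G \ add) ∪ pre:
  G ∩ del = {}  (empty — regression defined)
  G \ add = {at(bay), have(k2), open(d_dock_hall), open(d_hall_bay)} \ {at(bay)} = {have(k2), open(d_dock_hall), open(d_hall_bay)}
  ∪ pre   = {have(k2), open(d_dock_hall), open(d_hall_bay)} ∪ {at(hall), open(d_hall_bay)}
          = {at(hall), have(k2), open(d_dock_hall), open(d_hall_bay)}

== RESULT ==
["at(hall)", "have(k2)", "open(d_dock_hall)", "open(d_hall_bay)"]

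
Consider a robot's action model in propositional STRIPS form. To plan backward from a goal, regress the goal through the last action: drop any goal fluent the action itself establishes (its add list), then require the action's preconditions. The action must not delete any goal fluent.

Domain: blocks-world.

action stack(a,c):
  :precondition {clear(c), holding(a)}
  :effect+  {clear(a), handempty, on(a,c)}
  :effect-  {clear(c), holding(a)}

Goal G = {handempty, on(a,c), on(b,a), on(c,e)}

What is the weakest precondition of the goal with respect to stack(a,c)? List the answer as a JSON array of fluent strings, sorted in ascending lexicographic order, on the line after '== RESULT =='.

Compute (G \ add) ∪ pre:
  G ∩ del = {}  (empty — regression defined)
  G \ add = {handempty, on(a,c), on(b,a), on(c,e)} \ {clear(a), handempty, on(a,c)} = {on(b,a), on(c,e)}
  ∪ pre   = {on(b,a), on(c,e)} ∪ {clear(c), holding(a)}
          = {clear(c), holding(a), on(b,a), on(c,e)}

== RESULT ==
["clear(c)", "holding(a)", "on(b,a)", "on(c,e)"]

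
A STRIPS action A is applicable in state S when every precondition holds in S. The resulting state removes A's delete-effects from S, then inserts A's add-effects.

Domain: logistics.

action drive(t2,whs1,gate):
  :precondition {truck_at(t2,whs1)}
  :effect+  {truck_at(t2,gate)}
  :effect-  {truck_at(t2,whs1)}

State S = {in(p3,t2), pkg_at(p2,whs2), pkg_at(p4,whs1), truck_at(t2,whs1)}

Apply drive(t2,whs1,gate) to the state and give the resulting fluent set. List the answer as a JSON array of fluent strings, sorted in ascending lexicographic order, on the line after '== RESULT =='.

Progress:
  pre ⊆ S: {truck_at(t2,whs1)} ⊆ S  — applicable
  S \ del = {in(p3,t2), pkg_at(p2,whs2), pkg_at(p4,whs1)}
  ∪ add   = {in(p3,t2), pkg_at(p2,whs2), pkg_at(p4,whs1), truck_at(t2,gate)}

== RESULT ==
["in(p3,t2)", "pkg_at(p2,whs2)", "pkg_at(p4,whs1)", "truck_at(t2,gate)"]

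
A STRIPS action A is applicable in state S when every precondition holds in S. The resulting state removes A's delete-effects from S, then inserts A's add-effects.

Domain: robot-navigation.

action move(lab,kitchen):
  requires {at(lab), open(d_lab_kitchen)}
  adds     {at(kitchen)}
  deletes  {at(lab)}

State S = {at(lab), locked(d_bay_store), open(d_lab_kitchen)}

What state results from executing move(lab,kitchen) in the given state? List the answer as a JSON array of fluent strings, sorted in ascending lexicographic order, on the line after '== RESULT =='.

Progress:
  pre ⊆ S: {at(lab), open(d_lab_kitchen)} ⊆ S  — applicable
  S \ del = {locked(d_bay_store), open(d_lab_kitchen)}
  ∪ add   = {at(kitchen), locked(d_bay_store), open(d_lab_kitchen)}

== RESULT ==
["at(kitchen)", "locked(d_bay_store)", "open(d_lab_kitchen)"]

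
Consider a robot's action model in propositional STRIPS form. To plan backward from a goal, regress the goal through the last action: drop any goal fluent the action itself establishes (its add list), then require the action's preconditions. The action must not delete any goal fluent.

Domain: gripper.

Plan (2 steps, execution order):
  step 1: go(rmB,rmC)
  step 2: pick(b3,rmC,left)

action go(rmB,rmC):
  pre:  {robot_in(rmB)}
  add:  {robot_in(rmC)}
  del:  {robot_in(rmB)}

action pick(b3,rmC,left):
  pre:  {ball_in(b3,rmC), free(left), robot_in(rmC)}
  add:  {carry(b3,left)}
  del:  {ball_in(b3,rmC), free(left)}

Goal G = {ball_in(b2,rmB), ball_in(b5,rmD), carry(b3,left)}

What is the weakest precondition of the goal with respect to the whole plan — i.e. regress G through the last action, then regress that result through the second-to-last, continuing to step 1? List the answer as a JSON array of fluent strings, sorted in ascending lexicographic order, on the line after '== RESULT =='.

Work backward from the goal:
  through step 2 (pick(b3,rmC,left)): drop {carry(b3,left)}, keep {ball_in(b2,rmB), ball_in(b5,rmD)}, require {ball_in(b3,rmC), free(left), robot_in(rmC)}
    → {ball_in(b2,rmB), ball_in(b3,rmC), ball_in(b5,rmD), free(left), robot_in(rmC)}
  through step 1 (go(rmB,rmC)): drop {robot_in(rmC)}, keep {ball_in(b2,rmB), ball_in(b3,rmC), ball_in(b5,rmD), free(left)}, require {robot_in(rmB)}
    → {ball_in(b2,rmB), ball_in(b3,rmC), ball_in(b5,rmD), free(left), robot_in(rmB)}

== RESULT ==
["ball_in(b2,rmB)", "ball_in(b3,rmC)", "ball_in(b5,rmD)", "free(left)", "robot_in(rmB)"]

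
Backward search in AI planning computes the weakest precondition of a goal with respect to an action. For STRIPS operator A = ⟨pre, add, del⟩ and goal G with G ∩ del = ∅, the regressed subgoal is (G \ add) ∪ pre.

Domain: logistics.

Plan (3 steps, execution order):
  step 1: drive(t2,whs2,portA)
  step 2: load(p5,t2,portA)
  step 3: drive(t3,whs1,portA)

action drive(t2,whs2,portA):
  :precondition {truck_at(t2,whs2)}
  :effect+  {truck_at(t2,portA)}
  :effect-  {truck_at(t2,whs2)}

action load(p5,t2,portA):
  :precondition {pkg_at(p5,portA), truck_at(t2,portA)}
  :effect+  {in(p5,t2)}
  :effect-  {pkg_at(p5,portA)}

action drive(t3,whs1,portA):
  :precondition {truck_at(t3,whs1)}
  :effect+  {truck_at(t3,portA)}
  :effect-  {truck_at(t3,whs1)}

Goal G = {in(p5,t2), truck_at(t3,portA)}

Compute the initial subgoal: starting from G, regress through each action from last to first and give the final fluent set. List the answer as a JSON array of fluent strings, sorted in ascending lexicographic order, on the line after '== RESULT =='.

Work backward from the goal:
  through step 3 (drive(t3,whs1,portA)): drop {truck_at(t3,portA)}, keep {in(p5,t2)}, require {truck_at(t3,whs1)}
    → {in(p5,t2), truck_at(t3,whs1)}
  through step 2 (load(p5,t2,portA)): drop {in(p5,t2)}, keep {truck_at(t3,whs1)}, require {pkg_at(p5,portA), truck_at(t2,portA)}
    → {pkg_at(p5,portA), truck_at(t2,portA), truck_at(t3,whs1)}
  through step 1 (drive(t2,whs2,portA)): drop {truck_at(t2,portA)}, keep {pkg_at(p5,portA), truck_at(t3,whs1)}, require {truck_at(t2,whs2)}
    → {pkg_at(p5,portA), truck_at(t2,whs2), truck_at(t3,whs1)}

== RESULT ==
["pkg_at(p5,portA)", "truck_at(t2,whs2)", "truck_at(t3,whs1)"]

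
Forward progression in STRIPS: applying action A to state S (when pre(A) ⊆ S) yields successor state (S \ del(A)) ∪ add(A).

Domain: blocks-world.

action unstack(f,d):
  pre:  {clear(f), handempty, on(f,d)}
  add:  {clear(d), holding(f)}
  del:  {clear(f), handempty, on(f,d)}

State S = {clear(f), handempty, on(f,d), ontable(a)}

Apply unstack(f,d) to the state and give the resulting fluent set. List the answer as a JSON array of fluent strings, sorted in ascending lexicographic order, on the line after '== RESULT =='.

Compute (S \ del) ∪ add:
  pre ⊆ S: {clear(f), handempty, on(f,d)} ⊆ S  — applicable
  S \ del = {ontable(a)}
  ∪ add   = {clear(d), holding(f), ontable(a)}

== RESULT ==
["clear(d)", "holding(f)", "ontable(a)"]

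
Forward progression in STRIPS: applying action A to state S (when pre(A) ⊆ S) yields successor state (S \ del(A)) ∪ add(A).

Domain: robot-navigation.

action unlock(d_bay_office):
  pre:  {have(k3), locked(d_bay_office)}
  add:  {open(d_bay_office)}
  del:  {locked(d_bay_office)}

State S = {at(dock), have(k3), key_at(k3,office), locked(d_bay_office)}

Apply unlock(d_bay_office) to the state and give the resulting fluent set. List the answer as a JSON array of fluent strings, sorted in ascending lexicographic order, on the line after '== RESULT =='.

Compute (S \ del) ∪ add:
  pre ⊆ S: {have(k3), locked(d_bay_office)} ⊆ S  — applicable
  S \ del = {at(dock), have(k3), key_at(k3,office)}
  ∪ add   = {at(dock), have(k3), key_at(k3,office), open(d_bay_office)}

== RESULT ==
["at(dock)", "have(k3)", "key_at(k3,office)", "open(d_bay_office)"]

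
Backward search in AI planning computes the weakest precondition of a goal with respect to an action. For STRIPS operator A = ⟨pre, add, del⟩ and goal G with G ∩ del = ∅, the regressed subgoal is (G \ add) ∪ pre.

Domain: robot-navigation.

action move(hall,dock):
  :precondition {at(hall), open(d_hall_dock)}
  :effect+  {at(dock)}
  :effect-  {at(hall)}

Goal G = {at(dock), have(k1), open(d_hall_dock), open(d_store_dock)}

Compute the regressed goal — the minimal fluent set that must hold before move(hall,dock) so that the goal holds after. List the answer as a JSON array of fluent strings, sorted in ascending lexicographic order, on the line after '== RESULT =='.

Regress:
  G ∩ del = {}  (empty — regression defined)
  G \ add = {at(dock), have(k1), open(d_hall_dock), open(d_store_dock)} \ {at(dock)} = {have(k1), open(d_hall_dock), open(d_store_dock)}
  ∪ pre   = {have(k1), open(d_hall_dock), open(d_store_dock)} ∪ {at(hall), open(d_hall_dock)}
          = {at(hall), have(k1), open(d_hall_dock), open(d_store_dock)}

== RESULT ==
["at(hall)", "have(k1)", "open(d_hall_dock)", "open(d_store_dock)"]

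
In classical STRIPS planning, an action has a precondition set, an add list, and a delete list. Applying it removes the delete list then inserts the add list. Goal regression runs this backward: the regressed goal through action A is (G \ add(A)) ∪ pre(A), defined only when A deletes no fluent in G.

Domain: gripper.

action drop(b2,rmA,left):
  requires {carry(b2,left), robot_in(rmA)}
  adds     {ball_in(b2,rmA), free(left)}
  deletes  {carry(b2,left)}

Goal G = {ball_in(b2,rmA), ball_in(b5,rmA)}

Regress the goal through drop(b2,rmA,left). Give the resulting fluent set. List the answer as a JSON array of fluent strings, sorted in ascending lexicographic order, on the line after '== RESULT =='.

Compute (G \ add) ∪ pre:
  G ∩ del = {}  (empty — regression defined)
  G \ add = {ball_in(b2,rmA), ball_in(b5,rmA)} \ {ball_in(b2,rmA), free(left)} = {ball_in(b5,rmA)}
  ∪ pre   = {ball_in(b5,rmA)} ∪ {carry(b2,left), robot_in(rmA)}
          = {ball_in(b5,rmA), carry(b2,left), robot_in(rmA)}

== RESULT ==
["ball_in(b5,rmA)", "carry(b2,left)", "robot_in(rmA)"]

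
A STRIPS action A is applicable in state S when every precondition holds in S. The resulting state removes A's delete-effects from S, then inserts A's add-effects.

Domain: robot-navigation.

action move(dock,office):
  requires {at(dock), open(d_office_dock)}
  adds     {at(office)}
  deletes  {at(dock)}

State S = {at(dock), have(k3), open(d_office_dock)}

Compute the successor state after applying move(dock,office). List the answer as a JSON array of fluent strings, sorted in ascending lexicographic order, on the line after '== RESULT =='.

Progress:
  pre ⊆ S: {at(dock), open(d_office_dock)} ⊆ S  — applicable
  S \ del = {have(k3), open(d_office_dock)}
  ∪ add   = {at(office), have(k3), open(d_office_dock)}

== RESULT ==
["at(office)", "have(k3)", "open(d_office_dock)"]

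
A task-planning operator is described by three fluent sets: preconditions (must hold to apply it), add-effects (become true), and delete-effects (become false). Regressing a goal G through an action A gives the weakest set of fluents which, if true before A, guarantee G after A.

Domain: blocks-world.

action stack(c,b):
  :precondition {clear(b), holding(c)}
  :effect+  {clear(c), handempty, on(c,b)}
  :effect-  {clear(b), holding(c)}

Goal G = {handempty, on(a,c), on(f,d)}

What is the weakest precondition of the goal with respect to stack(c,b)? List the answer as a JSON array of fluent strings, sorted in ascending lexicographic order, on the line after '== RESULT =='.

Regress:
  G ∩ del = {}  (empty — regression defined)
  G \ add = {handempty, on(a,c), on(f,d)} \ {clear(c), handempty, on(c,b)} = {on(a,c), on(f,d)}
  ∪ pre   = {on(a,c), on(f,d)} ∪ {clear(b), holding(c)}
          = {clear(b), holding(c), on(a,c), on(f,d)}

== RESULT ==
["clear(b)", "holding(c)", "on(a,c)", "on(f,d)"]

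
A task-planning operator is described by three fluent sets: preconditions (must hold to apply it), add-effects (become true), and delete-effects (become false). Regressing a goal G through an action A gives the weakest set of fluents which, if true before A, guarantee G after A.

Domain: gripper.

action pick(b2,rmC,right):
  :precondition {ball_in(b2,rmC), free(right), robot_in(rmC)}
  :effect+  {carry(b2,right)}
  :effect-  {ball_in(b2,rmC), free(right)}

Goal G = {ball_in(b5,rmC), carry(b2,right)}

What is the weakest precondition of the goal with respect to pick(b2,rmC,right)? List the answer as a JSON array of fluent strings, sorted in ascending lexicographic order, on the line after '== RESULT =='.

Compute (G \ add) ∪ pre:
  G ∩ del = {}  (empty — regression defined)
  G \ add = {ball_in(b5,rmC), carry(b2,right)} \ {carry(b2,right)} = {ball_in(b5,rmC)}
  ∪ pre   = {ball_in(b5,rmC)} ∪ {ball_in(b2,rmC), free(right), robot_in(rmC)}
          = {ball_in(b2,rmC), ball_in(b5,rmC), free(right), robot_in(rmC)}

== RESULT ==
["ball_in(b2,rmC)", "ball_in(b5,rmC)", "free(right)", "robot_in(rmC)"]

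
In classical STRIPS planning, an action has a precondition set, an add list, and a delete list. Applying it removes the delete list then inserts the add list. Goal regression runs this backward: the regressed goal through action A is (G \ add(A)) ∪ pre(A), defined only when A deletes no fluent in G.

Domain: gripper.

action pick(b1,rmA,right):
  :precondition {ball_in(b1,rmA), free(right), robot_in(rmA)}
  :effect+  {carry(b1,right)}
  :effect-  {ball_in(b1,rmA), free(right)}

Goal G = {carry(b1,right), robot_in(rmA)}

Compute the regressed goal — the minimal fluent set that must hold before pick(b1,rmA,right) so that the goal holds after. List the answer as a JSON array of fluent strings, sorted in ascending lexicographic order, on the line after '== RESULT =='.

Regress:
  G ∩ del = {}  (empty — regression defined)
  G \ add = {carry(b1,right), robot_in(rmA)} \ {carry(b1,right)} = {robot_in(rmA)}
  ∪ pre   = {robot_in(rmA)} ∪ {ball_in(b1,rmA), free(right), robot_in(rmA)}
          = {ball_in(b1,rmA), free(right), robot_in(rmA)}

== RESULT ==
["ball_in(b1,rmA)", "free(right)", "robot_in(rmA)"]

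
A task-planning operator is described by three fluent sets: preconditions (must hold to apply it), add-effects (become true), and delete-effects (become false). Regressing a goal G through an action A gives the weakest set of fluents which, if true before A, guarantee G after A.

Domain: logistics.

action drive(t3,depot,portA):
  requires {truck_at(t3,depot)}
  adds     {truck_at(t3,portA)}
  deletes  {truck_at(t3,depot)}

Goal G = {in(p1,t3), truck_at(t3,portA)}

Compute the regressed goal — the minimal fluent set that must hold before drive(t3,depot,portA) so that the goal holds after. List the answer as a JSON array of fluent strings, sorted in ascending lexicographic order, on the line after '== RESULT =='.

Compute (G \ add) ∪ pre:
  G ∩ del = {}  (empty — regression defined)
  G \ add = {in(p1,t3), truck_at(t3,portA)} \ {truck_at(t3,portA)} = {in(p1,t3)}
  ∪ pre   = {in(p1,t3)} ∪ {truck_at(t3,depot)}
          = {in(p1,t3), truck_at(t3,depot)}

== RESULT ==
["in(p1,t3)", "truck_at(t3,depot)"]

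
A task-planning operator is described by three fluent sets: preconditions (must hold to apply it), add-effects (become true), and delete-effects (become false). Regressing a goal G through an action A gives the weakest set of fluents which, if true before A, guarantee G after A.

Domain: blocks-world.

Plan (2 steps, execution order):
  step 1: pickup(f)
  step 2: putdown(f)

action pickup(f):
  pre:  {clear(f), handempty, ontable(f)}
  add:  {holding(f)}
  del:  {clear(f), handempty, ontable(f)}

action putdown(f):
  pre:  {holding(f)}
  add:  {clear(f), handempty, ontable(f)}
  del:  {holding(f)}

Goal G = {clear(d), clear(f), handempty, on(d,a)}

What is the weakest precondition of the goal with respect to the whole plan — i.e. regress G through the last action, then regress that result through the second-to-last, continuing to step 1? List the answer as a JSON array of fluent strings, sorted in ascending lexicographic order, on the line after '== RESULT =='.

Work backward from the goal:
  through step 2 (putdown(f)): drop {clear(f), handempty}, keep {clear(d), on(d,a)}, require {holding(f)}
    → {clear(d), holding(f), on(d,a)}
  through step 1 (pickup(f)): drop {holding(f)}, keep {clear(d), on(d,a)}, require {clear(f), handempty, ontable(f)}
    → {clear(d), clear(f), handempty, on(d,a), ontable(f)}

== RESULT ==
["clear(d)", "clear(f)", "handempty", "on(d,a)", "ontable(f)"]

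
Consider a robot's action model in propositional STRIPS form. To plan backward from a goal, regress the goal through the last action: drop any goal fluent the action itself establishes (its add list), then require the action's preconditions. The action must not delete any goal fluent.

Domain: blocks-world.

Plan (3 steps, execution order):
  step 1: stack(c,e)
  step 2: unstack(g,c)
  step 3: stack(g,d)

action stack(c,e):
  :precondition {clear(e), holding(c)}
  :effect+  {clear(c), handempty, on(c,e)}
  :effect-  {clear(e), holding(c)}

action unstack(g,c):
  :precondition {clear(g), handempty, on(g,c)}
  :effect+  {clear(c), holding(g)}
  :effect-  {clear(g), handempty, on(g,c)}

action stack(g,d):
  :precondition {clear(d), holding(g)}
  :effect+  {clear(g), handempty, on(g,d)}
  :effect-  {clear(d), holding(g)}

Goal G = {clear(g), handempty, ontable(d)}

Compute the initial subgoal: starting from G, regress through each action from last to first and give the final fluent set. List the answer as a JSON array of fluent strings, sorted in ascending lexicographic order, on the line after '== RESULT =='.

Regress step by step:
  through step 3 (stack(g,d)): drop {clear(g), handempty}, keep {ontable(d)}, require {clear(d), holding(g)}
    → {clear(d), holding(g), ontable(d)}
  through step 2 (unstack(g,c)): drop {holding(g)}, keep {clear(d), ontable(d)}, require {clear(g), handempty, on(g,c)}
    → {clear(d), clear(g), handempty, on(g,c), ontable(d)}
  through step 1 (stack(c,e)): drop {handempty}, keep {clear(d), clear(g), on(g,c), ontable(d)}, require {clear(e), holding(c)}
    → {clear(d), clear(e), clear(g), holding(c), on(g,c), ontable(d)}

== RESULT ==
["clear(d)", "clear(e)", "clear(g)", "holding(c)", "on(g,c)", "ontable(d)"]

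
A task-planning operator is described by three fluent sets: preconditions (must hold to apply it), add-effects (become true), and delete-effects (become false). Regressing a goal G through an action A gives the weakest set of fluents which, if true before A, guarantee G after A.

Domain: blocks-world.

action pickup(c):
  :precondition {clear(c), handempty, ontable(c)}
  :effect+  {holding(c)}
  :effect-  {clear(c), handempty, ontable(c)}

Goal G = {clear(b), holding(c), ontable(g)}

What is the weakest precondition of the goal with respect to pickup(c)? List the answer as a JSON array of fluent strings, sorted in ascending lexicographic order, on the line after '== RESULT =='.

Regress:
  G ∩ del = {}  (empty — regression defined)
  G \ add = {clear(b), holding(c), ontable(g)} \ {holding(c)} = {clear(b), ontable(g)}
  ∪ pre   = {clear(b), ontable(g)} ∪ {clear(c), handempty, ontable(c)}
          = {clear(b), clear(c), handempty, ontable(c), ontable(g)}

== RESULT ==
["clear(b)", "clear(c)", "handempty", "ontable(c)", "ontable(g)"]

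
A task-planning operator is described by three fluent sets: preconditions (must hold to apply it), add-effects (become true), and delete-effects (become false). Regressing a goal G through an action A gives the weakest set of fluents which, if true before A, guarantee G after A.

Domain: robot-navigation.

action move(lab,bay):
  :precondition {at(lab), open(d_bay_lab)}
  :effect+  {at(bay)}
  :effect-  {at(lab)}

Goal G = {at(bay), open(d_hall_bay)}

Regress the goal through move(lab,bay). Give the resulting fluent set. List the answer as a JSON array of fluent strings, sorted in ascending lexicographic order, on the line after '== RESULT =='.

Regress:
  G ∩ del = {}  (empty — regression defined)
  G \ add = {at(bay), open(d_hall_bay)} \ {at(bay)} = {open(d_hall_bay)}
  ∪ pre   = {open(d_hall_bay)} ∪ {at(lab), open(d_bay_lab)}
          = {at(lab), open(d_bay_lab), open(d_hall_bay)}

== RESULT ==
["at(lab)", "open(d_bay_lab)", "open(d_hall_bay)"]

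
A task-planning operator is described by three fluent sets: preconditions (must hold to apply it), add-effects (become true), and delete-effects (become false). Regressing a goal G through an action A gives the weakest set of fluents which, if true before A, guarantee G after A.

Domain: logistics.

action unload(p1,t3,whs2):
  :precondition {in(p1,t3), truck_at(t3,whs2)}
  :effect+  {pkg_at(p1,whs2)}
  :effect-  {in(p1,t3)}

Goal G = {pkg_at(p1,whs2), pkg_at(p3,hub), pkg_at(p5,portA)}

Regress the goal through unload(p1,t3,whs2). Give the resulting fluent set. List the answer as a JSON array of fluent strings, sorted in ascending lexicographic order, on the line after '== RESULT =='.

Regress:
  G ∩ del = {}  (empty — regression defined)
  G \ add = {pkg_at(p1,whs2), pkg_at(p3,hub), pkg_at(p5,portA)} \ {pkg_at(p1,whs2)} = {pkg_at(p3,hub), pkg_at(p5,portA)}
  ∪ pre   = {pkg_at(p3,hub), pkg_at(p5,portA)} ∪ {in(p1,t3), truck_at(t3,whs2)}
          = {in(p1,t3), pkg_at(p3,hub), pkg_at(p5,portA), truck_at(t3,whs2)}

== RESULT ==
["in(p1,t3)", "pkg_at(p3,hub)", "pkg_at(p5,portA)", "truck_at(t3,whs2)"]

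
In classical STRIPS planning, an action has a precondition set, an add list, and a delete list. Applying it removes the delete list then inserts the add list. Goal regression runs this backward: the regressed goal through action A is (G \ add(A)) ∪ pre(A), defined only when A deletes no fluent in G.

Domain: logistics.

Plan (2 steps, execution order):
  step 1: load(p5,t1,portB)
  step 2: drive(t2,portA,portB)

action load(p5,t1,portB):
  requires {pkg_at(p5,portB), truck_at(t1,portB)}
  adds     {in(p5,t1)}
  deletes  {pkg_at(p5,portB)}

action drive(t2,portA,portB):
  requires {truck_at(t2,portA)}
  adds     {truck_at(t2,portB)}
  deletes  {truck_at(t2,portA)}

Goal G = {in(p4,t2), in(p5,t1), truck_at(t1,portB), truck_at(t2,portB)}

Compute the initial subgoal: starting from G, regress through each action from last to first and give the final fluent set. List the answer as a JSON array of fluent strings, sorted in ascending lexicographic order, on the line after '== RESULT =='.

Work backward from the goal:
  through step 2 (drive(t2,portA,portB)): drop {truck_at(t2,portB)}, keep {in(p4,t2), in(p5,t1), truck_at(t1,portB)}, require {truck_at(t2,portA)}
    → {in(p4,t2), in(p5,t1), truck_at(t1,portB), truck_at(t2,portA)}
  through step 1 (load(p5,t1,portB)): drop {in(p5,t1)}, keep {in(p4,t2), truck_at(t1,portB), truck_at(t2,portA)}, require {pkg_at(p5,portB), truck_at(t1,portB)}
    → {in(p4,t2), pkg_at(p5,portB), truck_at(t1,portB), truck_at(t2,portA)}

== RESULT ==
["in(p4,t2)", "pkg_at(p5,portB)", "truck_at(t1,portB)", "truck_at(t2,portA)"]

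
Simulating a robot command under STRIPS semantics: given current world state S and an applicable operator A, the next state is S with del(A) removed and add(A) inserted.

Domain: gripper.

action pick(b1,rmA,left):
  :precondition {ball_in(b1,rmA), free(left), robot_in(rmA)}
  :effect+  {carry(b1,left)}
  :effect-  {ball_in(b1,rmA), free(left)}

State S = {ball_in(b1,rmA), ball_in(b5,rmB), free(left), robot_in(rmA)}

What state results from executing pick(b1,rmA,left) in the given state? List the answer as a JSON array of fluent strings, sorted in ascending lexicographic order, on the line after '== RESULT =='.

Compute (S \ del) ∪ add:
  pre ⊆ S: {ball_in(b1,rmA), free(left), robot_in(rmA)} ⊆ S  — applicable
  S \ del = {ball_in(b5,rmB), robot_in(rmA)}
  ∪ add   = {ball_in(b5,rmB), carry(b1,left), robot_in(rmA)}

== RESULT ==
["ball_in(b5,rmB)", "carry(b1,left)", "robot_in(rmA)"]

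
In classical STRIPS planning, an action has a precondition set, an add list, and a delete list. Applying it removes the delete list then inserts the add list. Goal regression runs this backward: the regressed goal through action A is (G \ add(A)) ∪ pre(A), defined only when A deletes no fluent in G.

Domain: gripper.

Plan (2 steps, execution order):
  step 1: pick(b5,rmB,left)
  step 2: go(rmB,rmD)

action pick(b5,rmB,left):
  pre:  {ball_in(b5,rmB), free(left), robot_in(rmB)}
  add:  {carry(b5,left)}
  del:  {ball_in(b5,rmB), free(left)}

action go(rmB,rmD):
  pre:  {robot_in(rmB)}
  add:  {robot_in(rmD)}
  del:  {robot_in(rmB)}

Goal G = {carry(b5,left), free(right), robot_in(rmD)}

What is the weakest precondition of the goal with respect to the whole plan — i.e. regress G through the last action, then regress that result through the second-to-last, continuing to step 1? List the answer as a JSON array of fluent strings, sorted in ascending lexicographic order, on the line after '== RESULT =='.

Work backward from the goal:
  through step 2 (go(rmB,rmD)): drop {robot_in(rmD)}, keep {carry(b5,left), free(right)}, require {robot_in(rmB)}
    → {carry(b5,left), free(right), robot_in(rmB)}
  through step 1 (pick(b5,rmB,left)): drop {carry(b5,left)}, keep {free(right), robot_in(rmB)}, require {ball_in(b5,rmB), free(left), robot_in(rmB)}
    → {ball_in(b5,rmB), free(left), free(right), robot_in(rmB)}

== RESULT ==
["ball_in(b5,rmB)", "free(left)", "free(right)", "robot_in(rmB)"]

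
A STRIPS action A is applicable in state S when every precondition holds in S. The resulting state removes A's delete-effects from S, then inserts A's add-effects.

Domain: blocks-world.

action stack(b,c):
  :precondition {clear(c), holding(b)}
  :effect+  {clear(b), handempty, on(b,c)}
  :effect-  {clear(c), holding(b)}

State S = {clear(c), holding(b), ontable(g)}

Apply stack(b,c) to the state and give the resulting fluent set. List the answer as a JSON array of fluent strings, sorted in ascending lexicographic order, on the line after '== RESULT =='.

Progress:
  pre ⊆ S: {clear(c), holding(b)} ⊆ S  — applicable
  S \ del = {ontable(g)}
  ∪ add   = {clear(b), handempty, on(b,c), ontable(g)}

== RESULT ==
["clear(b)", "handempty", "on(b,c)", "ontable(g)"]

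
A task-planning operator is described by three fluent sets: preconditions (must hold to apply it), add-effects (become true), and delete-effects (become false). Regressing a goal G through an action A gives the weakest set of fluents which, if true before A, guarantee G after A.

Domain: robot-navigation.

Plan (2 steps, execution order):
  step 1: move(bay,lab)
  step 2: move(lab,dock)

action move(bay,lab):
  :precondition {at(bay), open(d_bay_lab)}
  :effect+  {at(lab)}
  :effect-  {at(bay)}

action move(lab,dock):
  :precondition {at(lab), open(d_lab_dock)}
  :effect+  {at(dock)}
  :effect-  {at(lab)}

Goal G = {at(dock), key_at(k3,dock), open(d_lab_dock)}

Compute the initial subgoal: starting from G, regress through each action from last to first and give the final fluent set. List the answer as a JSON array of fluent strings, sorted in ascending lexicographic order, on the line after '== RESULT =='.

Regress step by step:
  through step 2 (move(lab,dock)): drop {at(dock)}, keep {key_at(k3,dock), open(d_lab_dock)}, require {at(lab), open(d_lab_dock)}
    → {at(lab), key_at(k3,dock), open(d_lab_dock)}
  through step 1 (move(bay,lab)): drop {at(lab)}, keep {key_at(k3,dock), open(d_lab_dock)}, require {at(bay), open(d_bay_lab)}
    → {at(bay), key_at(k3,dock), open(d_bay_lab), open(d_lab_dock)}

== RESULT ==
["at(bay)", "key_at(k3,dock)", "open(d_bay_lab)", "open(d_lab_dock)"]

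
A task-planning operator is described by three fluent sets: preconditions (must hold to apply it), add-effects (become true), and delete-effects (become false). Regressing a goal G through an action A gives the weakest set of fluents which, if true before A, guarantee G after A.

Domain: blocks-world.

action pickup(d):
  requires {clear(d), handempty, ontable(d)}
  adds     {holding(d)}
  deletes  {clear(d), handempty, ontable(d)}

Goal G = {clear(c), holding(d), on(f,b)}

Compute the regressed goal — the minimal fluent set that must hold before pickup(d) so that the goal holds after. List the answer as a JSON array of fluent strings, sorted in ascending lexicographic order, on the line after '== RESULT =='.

Compute (G \ add) ∪ pre:
  G ∩ del = {}  (empty — regression defined)
  G \ add = {clear(c), holding(d), on(f,b)} \ {holding(d)} = {clear(c), on(f,b)}
  ∪ pre   = {clear(c), on(f,b)} ∪ {clear(d), handempty, ontable(d)}
          = {clear(c), clear(d), handempty, on(f,b), ontable(d)}

== RESULT ==
["clear(c)", "clear(d)", "handempty", "on(f,b)", "ontable(d)"]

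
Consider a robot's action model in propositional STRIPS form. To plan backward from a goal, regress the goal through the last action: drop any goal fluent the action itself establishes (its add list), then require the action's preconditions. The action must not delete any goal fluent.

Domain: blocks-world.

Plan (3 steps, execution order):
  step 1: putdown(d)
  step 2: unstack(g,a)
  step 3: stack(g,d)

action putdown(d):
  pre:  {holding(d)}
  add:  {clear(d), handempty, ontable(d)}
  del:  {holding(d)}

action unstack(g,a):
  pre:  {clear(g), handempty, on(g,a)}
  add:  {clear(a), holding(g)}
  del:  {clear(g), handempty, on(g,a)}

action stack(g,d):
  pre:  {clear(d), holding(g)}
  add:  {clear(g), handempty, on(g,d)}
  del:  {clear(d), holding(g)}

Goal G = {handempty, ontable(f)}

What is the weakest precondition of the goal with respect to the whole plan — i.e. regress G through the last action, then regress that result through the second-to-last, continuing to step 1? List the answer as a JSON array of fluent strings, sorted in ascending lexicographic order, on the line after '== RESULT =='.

Regress step by step:
  through step 3 (stack(g,d)): drop {handempty}, keep {ontable(f)}, require {clear(d), holding(g)}
    → {clear(d), holding(g), ontable(f)}
  through step 2 (unstack(g,a)): drop {holding(g)}, keep {clear(d), ontable(f)}, require {clear(g), handempty, on(g,a)}
    → {clear(d), clear(g), handempty, on(g,a), ontable(f)}
  through step 1 (putdown(d)): drop {clear(d), handempty}, keep {clear(g), on(g,a), ontable(f)}, require {holding(d)}
    → {clear(g), holding(d), on(g,a), ontable(f)}

== RESULT ==
["clear(g)", "holding(d)", "on(g,a)", "ontable(f)"]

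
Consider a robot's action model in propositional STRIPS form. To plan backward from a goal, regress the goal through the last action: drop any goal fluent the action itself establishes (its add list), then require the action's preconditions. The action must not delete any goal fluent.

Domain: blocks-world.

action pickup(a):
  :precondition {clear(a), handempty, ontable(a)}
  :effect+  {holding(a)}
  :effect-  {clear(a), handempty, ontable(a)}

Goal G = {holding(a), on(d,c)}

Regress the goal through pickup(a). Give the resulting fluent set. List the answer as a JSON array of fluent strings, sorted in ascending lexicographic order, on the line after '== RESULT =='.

Compute (G \ add) ∪ pre:
  G ∩ del = {}  (empty — regression defined)
  G \ add = {holding(a), on(d,c)} \ {holding(a)} = {on(d,c)}
  ∪ pre   = {on(d,c)} ∪ {clear(a), handempty, ontable(a)}
          = {clear(a), handempty, on(d,c), ontable(a)}

== RESULT ==
["clear(a)", "handempty", "on(d,c)", "ontable(a)"]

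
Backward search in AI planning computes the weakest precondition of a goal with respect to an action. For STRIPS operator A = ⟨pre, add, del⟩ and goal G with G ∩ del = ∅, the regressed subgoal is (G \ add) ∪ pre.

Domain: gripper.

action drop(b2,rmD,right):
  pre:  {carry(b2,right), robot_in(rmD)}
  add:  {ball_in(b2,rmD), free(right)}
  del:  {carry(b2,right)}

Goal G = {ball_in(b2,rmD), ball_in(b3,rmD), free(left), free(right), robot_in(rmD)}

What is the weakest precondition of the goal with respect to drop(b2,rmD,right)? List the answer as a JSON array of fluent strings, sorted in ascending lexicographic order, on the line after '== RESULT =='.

Compute (G \ add) ∪ pre:
  G ∩ del = {}  (empty — regression defined)
  G \ add = {ball_in(b2,rmD), ball_in(b3,rmD), free(left), free(right), robot_in(rmD)} \ {ball_in(b2,rmD), free(right)} = {ball_in(b3,rmD), free(left), robot_in(rmD)}
  ∪ pre   = {ball_in(b3,rmD), free(left), robot_in(rmD)} ∪ {carry(b2,right), robot_in(rmD)}
          = {ball_in(b3,rmD), carry(b2,right), free(left), robot_in(rmD)}

== RESULT ==
["ball_in(b3,rmD)", "carry(b2,right)", "free(left)", "robot_in(rmD)"]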